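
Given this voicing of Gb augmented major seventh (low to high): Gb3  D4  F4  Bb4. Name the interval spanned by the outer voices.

major 10th

The outer voices are Gb3 and Bb4.
From Gb to Bb is 16 semitones, exactly the major tenth.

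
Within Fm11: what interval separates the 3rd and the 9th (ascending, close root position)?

Fm11 is spelled F Ab C Eb G Bb.
3rd = Ab; 9th = G.
Counting 7 letters and 11 half steps from Ab gives a major seventh.

major seventh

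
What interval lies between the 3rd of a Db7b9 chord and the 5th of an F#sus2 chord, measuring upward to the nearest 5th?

The 3rd of Db7b9 is F; the 5th of F#sus2 is C#.
F up to C# is 8 semitones, a half step wider than a perfect fifth, so the interval is augmented.

augmented 5th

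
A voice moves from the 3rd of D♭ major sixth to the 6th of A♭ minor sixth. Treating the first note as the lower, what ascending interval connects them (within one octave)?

perfect unison

The 3rd of D♭ major sixth is F; the 6th of A♭ minor sixth is F.
F up to F spans 1 letter names and 0 semitones — a perfect unison.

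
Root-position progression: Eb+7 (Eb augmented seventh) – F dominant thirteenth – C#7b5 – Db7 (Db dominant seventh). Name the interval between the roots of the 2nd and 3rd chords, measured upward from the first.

augmented fifth

The roots are F and C#.
5 letter names make it a fifth; at 8 semitones (a half step wider than perfect) the quality is augmented.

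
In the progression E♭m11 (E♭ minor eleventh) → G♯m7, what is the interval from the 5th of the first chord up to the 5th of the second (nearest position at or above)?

E♭m11 (E♭ minor eleventh) has B♭ as its 5th, and G♯m7 has D♯ as its 5th.
B♭ up to D♯ is 5 semitones, a half step wider than a major third, so the interval is augmented.

A3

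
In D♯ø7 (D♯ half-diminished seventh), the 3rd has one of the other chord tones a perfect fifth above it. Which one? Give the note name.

The chord tones of D♯ø7 (D♯ half-diminished seventh) are D♯, F♯, A, C♯.
The 3rd is F♯. A perfect fifth above F♯ is C♯.
C♯ is the chord's 7th.

C#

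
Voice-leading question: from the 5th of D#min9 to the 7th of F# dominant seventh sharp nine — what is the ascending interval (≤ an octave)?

The 5th of D#min9 is A#; the 7th of F# dominant seventh sharp nine is E.
A# up to E is 6 semitones, a half step narrower than a perfect fifth, so the interval is diminished.

diminished 5th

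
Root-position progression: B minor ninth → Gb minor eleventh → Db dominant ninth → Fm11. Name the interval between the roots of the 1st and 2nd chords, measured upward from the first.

diminished sixth

The roots are B and Gb.
From B to Gb: 7 semitones over a sixth = diminished.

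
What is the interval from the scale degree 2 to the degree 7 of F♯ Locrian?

major sixth

Spelling F♯ Locrian: F♯ G A B C D E.
That puts G below E.
G up to E spans 6 letter names and 9 semitones — a major sixth.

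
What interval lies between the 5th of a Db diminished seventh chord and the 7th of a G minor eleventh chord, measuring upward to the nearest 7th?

augmented 6th

The 5th of Db diminished seventh is Abb; the 7th of G minor eleventh is F.
6 letter names make it a sixth; at 10 semitones (a half step wider than major) the quality is augmented.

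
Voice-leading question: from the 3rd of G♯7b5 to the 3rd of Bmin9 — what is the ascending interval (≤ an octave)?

diminished third

G♯7b5 has B♯ as its 3rd, and Bmin9 has D as its 3rd.
From B♯ to D: 2 semitones over a third = diminished.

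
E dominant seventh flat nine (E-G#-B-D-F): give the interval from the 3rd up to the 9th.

3rd = G#; 9th = F.
G# up to F is 9 semitones, a whole step narrower than a major seventh, so the interval is diminished.

diminished seventh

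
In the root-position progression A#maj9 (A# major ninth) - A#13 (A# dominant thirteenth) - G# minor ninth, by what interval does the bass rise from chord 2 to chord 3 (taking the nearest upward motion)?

minor seventh

The roots are A# and G#.
A# up to G# is 10 semitones, a half step narrower than a major seventh, so the interval is minor.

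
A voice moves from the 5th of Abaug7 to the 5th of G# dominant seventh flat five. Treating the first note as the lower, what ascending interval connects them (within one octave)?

minor seventh

The 5th of Abaug7 is E; the 5th of G# dominant seventh flat five is D.
E up to D is 10 semitones, a half step narrower than a major seventh, so the interval is minor.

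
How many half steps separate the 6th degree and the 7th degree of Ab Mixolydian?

1

The scale is Ab Bb C Db Eb F Gb.
F up to Gb is a minor second — 1 semitone.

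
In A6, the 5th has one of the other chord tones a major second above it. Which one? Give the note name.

A6: A-C#-E-F#.
The 5th is E. A major second above E is F#.
F# is the chord's 6th.

F#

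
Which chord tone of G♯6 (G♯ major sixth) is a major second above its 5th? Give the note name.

Spelling the chord: G♯ B♯ D♯ E♯.
The 5th is D♯. A major second above D♯ is E♯.
E♯ is the chord's 6th.

E#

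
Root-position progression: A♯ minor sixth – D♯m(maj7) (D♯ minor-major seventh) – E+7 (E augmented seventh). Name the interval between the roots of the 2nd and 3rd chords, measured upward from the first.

The roots are D♯ and E.
2 letter names make it a second; at 1 semitone (a half step narrower than major) the quality is minor.

minor second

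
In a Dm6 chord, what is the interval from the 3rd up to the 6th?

augmented 4th

Dm6 is spelled D, F, A, B.
3rd = F; 6th = B.
F up to B is 6 semitones, a half step wider than a perfect fourth, so the interval is augmented.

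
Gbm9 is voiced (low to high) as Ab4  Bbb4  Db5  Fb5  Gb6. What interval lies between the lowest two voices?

minor 2nd

Those voices are Ab4 and Bbb4.
2 letter names make it a second; at 1 semitone (a half step narrower than major) the quality is minor.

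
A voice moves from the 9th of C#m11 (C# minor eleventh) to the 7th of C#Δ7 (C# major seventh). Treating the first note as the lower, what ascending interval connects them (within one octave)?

C#m11 (C# minor eleventh) has D# as its 9th, and C#Δ7 (C# major seventh) has B# as its 7th.
Counting 6 letters and 9 half steps from D# gives a major sixth.

major sixth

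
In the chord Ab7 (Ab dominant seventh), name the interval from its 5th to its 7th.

minor third

The chord tones of Ab7 (Ab dominant seventh) are Ab–C–Eb–Gb.
The 5th is Eb and the 7th is Gb.
3 letter names make it a third; at 3 semitones (a half step narrower than major) the quality is minor.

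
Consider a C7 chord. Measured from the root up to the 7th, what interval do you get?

The chord tones of C dominant seventh are C E G Bb.
So we need the interval from C up to Bb.
From C to Bb: 10 semitones over a seventh = minor.

minor 7th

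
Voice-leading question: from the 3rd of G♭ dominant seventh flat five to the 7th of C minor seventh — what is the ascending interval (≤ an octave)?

perfect 1st

G♭ dominant seventh flat five has B♭ as its 3rd, and C minor seventh has B♭ as its 7th.
B♭ up to B♭ spans 1 letter names and 0 semitones — a perfect unison.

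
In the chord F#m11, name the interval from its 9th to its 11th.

minor third

F#m11 (F# minor eleventh): F#–A–C#–E–G#–B.
So we need the interval from G# up to B.
From G# to B: 3 semitones over a third = minor.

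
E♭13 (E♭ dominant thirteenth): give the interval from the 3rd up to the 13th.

Spelling the chord: E♭–G–B♭–D♭–F–C.
The 3rd is G and the 13th is C.
G up to C spans 11 letter names and 17 semitones — a perfect eleventh.

perfect eleventh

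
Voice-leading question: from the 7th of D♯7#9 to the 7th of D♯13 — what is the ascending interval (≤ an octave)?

D♯7#9 has C♯ as its 7th, and D♯13 has C♯ as its 7th.
C♯ up to C♯ spans 1 letter names and 0 semitones — a perfect unison.

perfect unison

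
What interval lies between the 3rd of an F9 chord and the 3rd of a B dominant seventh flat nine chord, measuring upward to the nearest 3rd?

augmented fourth

The 3rd of F9 is A; the 3rd of B dominant seventh flat nine is D#.
A up to D# is 6 semitones, a half step wider than a perfect fourth, so the interval is augmented.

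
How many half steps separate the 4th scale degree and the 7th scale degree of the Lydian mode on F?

5

The scale is F G A B C D E.
B up to E is a perfect fourth — 5 semitones.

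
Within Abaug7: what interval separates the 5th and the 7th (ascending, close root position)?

Ab7#5 (Ab augmented seventh) is spelled Ab C E Gb.
That puts E below Gb.
From E to Gb: 2 semitones over a third = diminished.

d3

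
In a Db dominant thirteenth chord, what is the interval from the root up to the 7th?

minor seventh

Db13 is spelled Db F Ab Cb Eb Bb.
So we need the interval from Db up to Cb.
Db up to Cb is 10 semitones, a half step narrower than a major seventh, so the interval is minor.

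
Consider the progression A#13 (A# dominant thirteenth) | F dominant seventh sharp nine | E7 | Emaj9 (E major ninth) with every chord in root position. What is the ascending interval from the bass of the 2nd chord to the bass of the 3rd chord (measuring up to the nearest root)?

The roots are F and E.
Counting 7 letters and 11 half steps from F gives a major seventh.

major 7th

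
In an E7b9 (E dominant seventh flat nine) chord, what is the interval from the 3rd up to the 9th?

E dominant seventh flat nine: E G♯ B D F.
That puts G♯ below F.
7 letter names make it a seventh; at 9 semitones (a whole step narrower than major) the quality is diminished.

diminished seventh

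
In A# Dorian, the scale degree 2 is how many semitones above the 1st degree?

2

The scale is A# B# C# D# E# F## G#.
A# up to B# is a major second — 2 semitones.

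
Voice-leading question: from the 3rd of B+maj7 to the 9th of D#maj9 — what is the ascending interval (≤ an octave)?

B+maj7 has D# as its 3rd, and D#maj9 has E# as its 9th.
Counting 2 letters and 2 half steps from D# gives a major second.

major second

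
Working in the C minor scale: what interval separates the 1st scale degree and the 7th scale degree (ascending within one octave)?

The scale runs C D Eb F G Ab Bb.
So we need the interval from C up to Bb.
C up to Bb is 10 semitones, a half step narrower than a major seventh, so the interval is minor.

minor seventh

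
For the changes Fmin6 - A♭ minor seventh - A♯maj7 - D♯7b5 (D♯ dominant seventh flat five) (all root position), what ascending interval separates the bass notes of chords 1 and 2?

minor third

The roots are F and A♭.
3 letter names make it a third; at 3 semitones (a half step narrower than major) the quality is minor.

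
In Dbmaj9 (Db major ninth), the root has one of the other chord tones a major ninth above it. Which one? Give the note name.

Eb

Dbmaj9: Db–F–Ab–C–Eb.
The root is Db. A major ninth above Db is Eb.
Eb is the chord's 9th.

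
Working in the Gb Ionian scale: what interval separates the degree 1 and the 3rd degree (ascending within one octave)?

Spelling the Gb Ionian scale: Gb Ab Bb Cb Db Eb F.
The degree 1 is Gb and the 3rd scale degree is Bb.
From Gb to Bb is 4 semitones, exactly the major third.

M3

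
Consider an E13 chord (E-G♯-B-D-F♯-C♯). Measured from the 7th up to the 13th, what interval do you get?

major 7th

The 7th is D and the 13th is C♯.
From D to C♯ is 11 semitones, exactly the major seventh.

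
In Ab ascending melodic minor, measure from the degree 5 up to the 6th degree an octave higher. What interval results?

The scale runs Ab Bb Cb Db Eb F G.
Degree 5 = Eb; 6th degree (up an octave) = F.
Eb up to F spans 9 letter names and 14 semitones — a major ninth.

major ninth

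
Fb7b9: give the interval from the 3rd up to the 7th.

diminished fifth

Fb7b9 is spelled Fb–Ab–Cb–Ebb–Gbb.
So we need the interval from Ab up to Ebb.
Ab up to Ebb is 6 semitones, a half step narrower than a perfect fifth, so the interval is diminished.
This 3–7 tritone is the characteristic tension at the heart of the dominant sound.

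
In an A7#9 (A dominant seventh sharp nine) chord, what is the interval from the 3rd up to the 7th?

diminished 5th

A dominant seventh sharp nine: A C# E G B#.
That puts C# below G.
5 letter names make it a fifth; at 6 semitones (a half step narrower than perfect) the quality is diminished.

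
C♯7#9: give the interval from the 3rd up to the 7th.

diminished fifth

C♯ dominant seventh sharp nine: C♯–E♯–G♯–B–D𝄪.
The 3rd is E♯ and the 7th is B.
From E♯ to B: 6 semitones over a fifth = diminished.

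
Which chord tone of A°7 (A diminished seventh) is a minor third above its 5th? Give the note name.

Gb

Adim7: A C Eb Gb.
The 5th is Eb. A minor third above Eb is Gb.
Gb is the chord's 7th.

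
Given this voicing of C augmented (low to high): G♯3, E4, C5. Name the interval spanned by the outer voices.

diminished 11th

The outer voices are G♯3 and C5.
From G♯ to C: 16 semitones over an eleventh = diminished.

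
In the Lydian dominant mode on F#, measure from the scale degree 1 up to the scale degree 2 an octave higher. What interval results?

major ninth

F# lydian dominant: F# G# A# B# C# D# E.
That puts F# below G#.
From F# to G# is 14 semitones, exactly the major ninth.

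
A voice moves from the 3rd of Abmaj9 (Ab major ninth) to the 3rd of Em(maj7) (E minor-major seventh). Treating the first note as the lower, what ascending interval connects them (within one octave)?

perfect 5th

Abmaj9 (Ab major ninth) has C as its 3rd, and Em(maj7) (E minor-major seventh) has G as its 3rd.
Counting 5 letters and 7 half steps from C gives a perfect fifth.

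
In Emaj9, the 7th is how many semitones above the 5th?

4

The chord tones of Emaj9 (E major ninth) are E G# B D# F#.
B to D# is a major third: 4 semitones.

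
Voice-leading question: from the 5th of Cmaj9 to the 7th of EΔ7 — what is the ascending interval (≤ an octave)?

augmented fifth

Cmaj9 has G as its 5th, and EΔ7 has D# as its 7th.
From G to D#: 8 semitones over a fifth = augmented.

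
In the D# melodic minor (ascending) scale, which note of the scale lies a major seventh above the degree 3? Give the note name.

E#

The scale is D# E# F# G# A# B# C##.
The degree 3 is F#; a major seventh above that is E# — scale degree 2.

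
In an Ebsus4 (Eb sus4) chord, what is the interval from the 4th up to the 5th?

Ebsus4 is spelled Eb-Ab-Bb.
4th = Ab; 5th = Bb.
Counting 2 letters and 2 half steps from Ab gives a major second.

major second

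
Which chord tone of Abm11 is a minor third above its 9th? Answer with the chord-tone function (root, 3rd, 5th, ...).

11th

Abm11: Ab Cb Eb Gb Bb Db.
The 9th is Bb. A minor third above Bb is Db.
Db is the chord's 11th.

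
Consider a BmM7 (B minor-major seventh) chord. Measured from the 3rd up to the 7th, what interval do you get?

Bm(maj7) is spelled B–D–F♯–A♯.
So we need the interval from D up to A♯.
From D to A♯: 8 semitones over a fifth = augmented.

A5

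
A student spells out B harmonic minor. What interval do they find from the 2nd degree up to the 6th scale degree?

Spelling B harmonic minor: B C# D E F# G A#.
So we need the interval from C# up to G.
C# up to G is 6 semitones, a half step narrower than a perfect fifth, so the interval is diminished.

d5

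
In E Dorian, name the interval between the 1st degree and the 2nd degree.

major second

E dorian: E F# G A B C# D.
That puts E below F#.
From E to F# is 2 semitones, exactly the major second.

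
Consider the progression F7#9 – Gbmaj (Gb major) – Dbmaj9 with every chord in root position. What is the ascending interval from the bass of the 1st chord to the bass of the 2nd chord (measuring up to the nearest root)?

The roots are F and Gb.
2 letter names make it a second; at 1 semitone (a half step narrower than major) the quality is minor.

minor 2nd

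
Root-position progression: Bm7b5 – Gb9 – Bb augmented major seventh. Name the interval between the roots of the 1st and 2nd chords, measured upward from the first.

diminished sixth

The roots are B and Gb.
6 letter names make it a sixth; at 7 semitones (a whole step narrower than major) the quality is diminished.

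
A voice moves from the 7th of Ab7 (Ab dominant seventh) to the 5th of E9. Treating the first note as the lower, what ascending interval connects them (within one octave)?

augmented third

The 7th of Ab7 (Ab dominant seventh) is Gb; the 5th of E9 is B.
From Gb to B: 5 semitones over a third = augmented.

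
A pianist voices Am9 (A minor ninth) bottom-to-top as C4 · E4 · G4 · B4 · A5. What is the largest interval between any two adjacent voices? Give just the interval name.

Adjacent intervals: C4→E4 = major third; E4→G4 = minor third; G4→B4 = major third; B4→A5 = minor seventh.
The largest is B4 to A5, a minor seventh (10 semitones).

minor seventh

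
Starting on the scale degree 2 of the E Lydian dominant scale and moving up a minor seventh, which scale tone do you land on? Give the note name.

E

The scale is E F# G# A# B C# D.
The scale degree 2 is F#; a minor seventh above that is E — scale degree 1.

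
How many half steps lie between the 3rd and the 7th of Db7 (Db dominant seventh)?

6

Db7 is spelled Db–F–Ab–Cb.
F to Cb is a diminished fifth: 6 semitones.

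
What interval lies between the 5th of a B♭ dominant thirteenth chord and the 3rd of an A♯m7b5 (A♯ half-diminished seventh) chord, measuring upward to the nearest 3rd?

The 5th of B♭ dominant thirteenth is F; the 3rd of A♯m7b5 (A♯ half-diminished seventh) is C♯.
5 letter names make it a fifth; at 8 semitones (a half step wider than perfect) the quality is augmented.

augmented 5th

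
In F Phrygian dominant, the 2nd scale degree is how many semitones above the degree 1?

The scale is F Gb A Bb C Db Eb.
F up to Gb is a minor second — 1 semitone.

1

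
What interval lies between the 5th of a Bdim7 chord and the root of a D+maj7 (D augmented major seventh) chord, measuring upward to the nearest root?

Bdim7 has F as its 5th, and D+maj7 (D augmented major seventh) has D as its root.
Counting 6 letters and 9 half steps from F gives a major sixth.

major sixth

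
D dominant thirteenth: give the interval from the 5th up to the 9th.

D dominant thirteenth: D, F#, A, C, E, B.
5th = A; 9th = E.
A up to E spans 5 letter names and 7 semitones — a perfect fifth.

perfect 5th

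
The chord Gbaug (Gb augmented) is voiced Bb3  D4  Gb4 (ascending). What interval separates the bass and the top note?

minor sixth

The outer voices are Bb3 and Gb4.
Bb up to Gb is 8 semitones, a half step narrower than a major sixth, so the interval is minor.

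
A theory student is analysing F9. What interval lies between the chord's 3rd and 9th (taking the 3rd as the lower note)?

m7

The chord tones of F dominant ninth are F A C Eb G.
That puts A below G.
7 letter names make it a seventh; at 10 semitones (a half step narrower than major) the quality is minor.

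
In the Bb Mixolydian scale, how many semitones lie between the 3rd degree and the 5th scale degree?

3

The scale is Bb C D Eb F G Ab.
D up to F is a minor third — 3 semitones.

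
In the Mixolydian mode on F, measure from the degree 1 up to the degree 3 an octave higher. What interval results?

F mixolydian: F G A Bb C D Eb.
That puts F below A.
Counting 10 letters and 16 half steps from F gives a major tenth.

major tenth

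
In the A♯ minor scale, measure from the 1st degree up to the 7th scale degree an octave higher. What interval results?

minor fourteenth

Spelling the A♯ minor scale: A♯ B♯ C♯ D♯ E♯ F♯ G♯.
So we need the interval from A♯ up to G♯.
From A♯ to G♯: 22 semitones over a fourteenth = minor.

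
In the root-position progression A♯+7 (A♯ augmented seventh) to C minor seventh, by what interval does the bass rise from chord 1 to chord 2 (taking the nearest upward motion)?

The roots are A♯ and C.
3 letter names make it a third; at 2 semitones (a whole step narrower than major) the quality is diminished.

diminished third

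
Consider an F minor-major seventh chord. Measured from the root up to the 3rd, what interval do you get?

The chord tones of FmM7 are F-Ab-C-E.
The root is F and the 3rd is Ab.
F up to Ab is 3 semitones, a half step narrower than a major third, so the interval is minor.

minor third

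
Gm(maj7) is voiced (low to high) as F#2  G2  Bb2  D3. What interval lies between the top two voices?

major 3rd

Those voices are Bb2 and D3.
Counting 3 letters and 4 half steps from Bb gives a major third.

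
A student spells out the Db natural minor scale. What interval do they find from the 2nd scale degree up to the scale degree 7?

Db natural minor: Db Eb Fb Gb Ab Bbb Cb.
So we need the interval from Eb up to Cb.
Eb up to Cb is 8 semitones, a half step narrower than a major sixth, so the interval is minor.

minor sixth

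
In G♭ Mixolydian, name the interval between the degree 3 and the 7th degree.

diminished fifth

Spelling G♭ Mixolydian: G♭ A♭ B♭ C♭ D♭ E♭ F♭.
Degree 3 = B♭; degree 7 = F♭.
5 letter names make it a fifth; at 6 semitones (a half step narrower than perfect) the quality is diminished.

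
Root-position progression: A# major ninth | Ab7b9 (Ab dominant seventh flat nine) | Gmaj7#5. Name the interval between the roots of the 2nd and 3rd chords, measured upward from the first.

The roots are Ab and G.
Ab up to G spans 7 letter names and 11 semitones — a major seventh.

major seventh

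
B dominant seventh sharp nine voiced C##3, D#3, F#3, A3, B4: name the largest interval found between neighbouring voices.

M9

Adjacent intervals: C##3→D#3 = minor second; D#3→F#3 = minor third; F#3→A3 = minor third; A3→B4 = major ninth.
The largest is A3 to B4, a major ninth (14 semitones).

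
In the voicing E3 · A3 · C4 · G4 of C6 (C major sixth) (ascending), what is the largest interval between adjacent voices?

P5

Adjacent intervals: E3→A3 = perfect fourth; A3→C4 = minor third; C4→G4 = perfect fifth.
The largest is C4 to G4, a perfect fifth (7 semitones).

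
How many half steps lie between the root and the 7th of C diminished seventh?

Spelling the chord: C, Eb, Gb, Bbb.
C to Bbb is a diminished seventh: 9 semitones.

9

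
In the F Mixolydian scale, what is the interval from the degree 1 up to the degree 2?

major 2nd

The scale runs F G A Bb C D Eb.
So we need the interval from F up to G.
Counting 2 letters and 2 half steps from F gives a major second.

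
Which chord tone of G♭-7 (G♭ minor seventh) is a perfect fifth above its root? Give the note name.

G♭ minor seventh is spelled G♭–B𝄫–D♭–F♭.
The root is G♭. A perfect fifth above G♭ is D♭.
D♭ is the chord's 5th.

Db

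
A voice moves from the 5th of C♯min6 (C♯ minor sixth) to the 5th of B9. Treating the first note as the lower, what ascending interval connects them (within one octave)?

minor seventh

The 5th of C♯min6 (C♯ minor sixth) is G♯; the 5th of B9 is F♯.
From G♯ to F♯: 10 semitones over a seventh = minor.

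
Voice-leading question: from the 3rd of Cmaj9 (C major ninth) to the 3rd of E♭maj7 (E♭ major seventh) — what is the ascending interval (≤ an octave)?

minor third

Cmaj9 (C major ninth) has E as its 3rd, and E♭maj7 (E♭ major seventh) has G as its 3rd.
3 letter names make it a third; at 3 semitones (a half step narrower than major) the quality is minor.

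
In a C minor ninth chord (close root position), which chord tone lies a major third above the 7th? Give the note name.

D

Spelling the chord: C Eb G Bb D.
The 7th is Bb. A major third above Bb is D.
D is the chord's 9th.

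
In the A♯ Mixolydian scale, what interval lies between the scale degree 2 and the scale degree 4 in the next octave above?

minor tenth

Spelling the A♯ Mixolydian scale: A♯ B♯ C𝄪 D♯ E♯ F𝄪 G♯.
So we need the interval from B♯ up to D♯.
B♯ up to D♯ is 15 semitones, a half step narrower than a major tenth, so the interval is minor.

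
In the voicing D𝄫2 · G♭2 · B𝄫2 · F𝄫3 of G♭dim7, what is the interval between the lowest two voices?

Those voices are D𝄫2 and G♭2.
4 letter names make it a fourth; at 6 semitones (a half step wider than perfect) the quality is augmented.

augmented 4th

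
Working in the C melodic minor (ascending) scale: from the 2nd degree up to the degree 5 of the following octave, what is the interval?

P11

Spelling the C melodic minor (ascending) scale: C D Eb F G A B.
That puts D below G.
Counting 11 letters and 17 half steps from D gives a perfect eleventh.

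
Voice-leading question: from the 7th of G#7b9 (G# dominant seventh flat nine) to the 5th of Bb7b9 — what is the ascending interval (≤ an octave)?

The 7th of G#7b9 (G# dominant seventh flat nine) is F#; the 5th of Bb7b9 is F.
F# up to F is 11 semitones, a half step narrower than a perfect octave, so the interval is diminished.

d8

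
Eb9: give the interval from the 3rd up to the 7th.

Spelling the chord: Eb–G–Bb–Db–F.
The 3rd is G and the 7th is Db.
G up to Db is 6 semitones, a half step narrower than a perfect fifth, so the interval is diminished.
This 3–7 tritone is the characteristic tension at the heart of the dominant sound.

diminished fifth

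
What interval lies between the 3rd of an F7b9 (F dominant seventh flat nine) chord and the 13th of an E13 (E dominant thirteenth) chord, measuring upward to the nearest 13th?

F7b9 (F dominant seventh flat nine) has A as its 3rd, and E13 (E dominant thirteenth) has C# as its 13th.
Counting 3 letters and 4 half steps from A gives a major third.

major third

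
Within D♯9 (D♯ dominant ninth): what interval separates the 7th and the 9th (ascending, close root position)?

major third

Spelling the chord: D♯-F𝄪-A♯-C♯-E♯.
7th = C♯; 9th = E♯.
C♯ up to E♯ spans 3 letter names and 4 semitones — a major third.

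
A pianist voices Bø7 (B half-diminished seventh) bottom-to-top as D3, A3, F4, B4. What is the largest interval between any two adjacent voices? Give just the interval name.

minor 6th

Adjacent intervals: D3→A3 = perfect fifth; A3→F4 = minor sixth; F4→B4 = augmented fourth.
The largest is A3 to F4, a minor sixth (8 semitones).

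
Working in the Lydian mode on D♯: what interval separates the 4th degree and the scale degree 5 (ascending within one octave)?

minor second

D♯ lydian: D♯ E♯ F𝄪 G𝄪 A♯ B♯ C𝄪.
The 4th degree is G𝄪 and the 5th degree is A♯.
From G𝄪 to A♯: 1 semitone over a second = minor.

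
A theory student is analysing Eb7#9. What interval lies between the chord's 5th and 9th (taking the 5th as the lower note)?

augmented fifth

Eb7#9: Eb-G-Bb-Db-F#.
That puts Bb below F#.
5 letter names make it a fifth; at 8 semitones (a half step wider than perfect) the quality is augmented.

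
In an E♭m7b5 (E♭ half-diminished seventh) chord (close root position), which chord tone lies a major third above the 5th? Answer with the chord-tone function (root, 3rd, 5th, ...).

7th

Spelling the chord: E♭, G♭, B𝄫, D♭.
The 5th is B𝄫. A major third above B𝄫 is D♭.
D♭ is the chord's 7th.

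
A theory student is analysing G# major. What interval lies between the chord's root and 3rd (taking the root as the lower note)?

G# major: G# B# D#.
Root = G#; 3rd = B#.
Counting 3 letters and 4 half steps from G# gives a major third.

major third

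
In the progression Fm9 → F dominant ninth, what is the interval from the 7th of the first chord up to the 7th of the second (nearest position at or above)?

Fm9 has Eb as its 7th, and F dominant ninth has Eb as its 7th.
From Eb to Eb is 0 semitones, exactly the perfect unison.

perfect 1st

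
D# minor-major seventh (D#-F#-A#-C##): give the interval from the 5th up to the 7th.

major third

5th = A#; 7th = C##.
A# up to C## spans 3 letter names and 4 semitones — a major third.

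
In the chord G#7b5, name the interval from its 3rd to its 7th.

diminished 5th

G#7b5: G#-B#-D-F#.
That puts B# below F#.
B# up to F# is 6 semitones, a half step narrower than a perfect fifth, so the interval is diminished.
That tritone between 3rd and 7th is what gives the dominant seventh its pull toward resolution.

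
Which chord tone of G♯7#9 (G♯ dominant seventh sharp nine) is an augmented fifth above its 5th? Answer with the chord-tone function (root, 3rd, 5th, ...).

G♯ dominant seventh sharp nine: G♯–B♯–D♯–F♯–A𝄪.
The 5th is D♯. An augmented fifth above D♯ is A𝄪.
A𝄪 is the chord's 9th.

9th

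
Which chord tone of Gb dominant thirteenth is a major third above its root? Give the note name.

Bb

Gb13 is spelled Gb-Bb-Db-Fb-Ab-Eb.
The root is Gb. A major third above Gb is Bb.
Bb is the chord's 3rd.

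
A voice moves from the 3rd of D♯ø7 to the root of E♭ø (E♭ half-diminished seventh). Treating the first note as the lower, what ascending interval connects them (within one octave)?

d7

The 3rd of D♯ø7 is F♯; the root of E♭ø (E♭ half-diminished seventh) is E♭.
7 letter names make it a seventh; at 9 semitones (a whole step narrower than major) the quality is diminished.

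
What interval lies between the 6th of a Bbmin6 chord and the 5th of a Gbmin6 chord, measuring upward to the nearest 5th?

diminished 5th

The 6th of Bbmin6 is G; the 5th of Gbmin6 is Db.
5 letter names make it a fifth; at 6 semitones (a half step narrower than perfect) the quality is diminished.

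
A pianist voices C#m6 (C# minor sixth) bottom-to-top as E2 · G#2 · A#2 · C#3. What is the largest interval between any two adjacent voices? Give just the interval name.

major third

Adjacent intervals: E2→G#2 = major third; G#2→A#2 = major second; A#2→C#3 = minor third.
The largest is E2 to G#2, a major third (4 semitones).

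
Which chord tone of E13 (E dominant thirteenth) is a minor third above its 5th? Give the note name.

D

The chord tones of E13 (E dominant thirteenth) are E G♯ B D F♯ C♯.
The 5th is B. A minor third above B is D.
D is the chord's 7th.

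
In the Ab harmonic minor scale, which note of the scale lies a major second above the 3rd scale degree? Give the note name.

The scale is Ab Bb Cb Db Eb Fb G.
The 3rd scale degree is Cb; a major second above that is Db — scale degree 4.

Db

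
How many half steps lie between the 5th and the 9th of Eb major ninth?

7

Ebmaj9 is spelled Eb-G-Bb-D-F.
Bb to F is a perfect fifth: 7 semitones.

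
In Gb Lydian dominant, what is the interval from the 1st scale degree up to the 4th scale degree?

augmented 4th

Gb lydian dominant: Gb Ab Bb C Db Eb Fb.
The 1st scale degree is Gb and the 4th scale degree is C.
Gb up to C is 6 semitones, a half step wider than a perfect fourth, so the interval is augmented.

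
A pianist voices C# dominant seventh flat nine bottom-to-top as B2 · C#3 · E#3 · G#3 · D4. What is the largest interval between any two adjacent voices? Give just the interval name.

diminished fifth

Adjacent intervals: B2→C#3 = major second; C#3→E#3 = major third; E#3→G#3 = minor third; G#3→D4 = diminished fifth.
The largest is G#3 to D4, a diminished fifth (6 semitones).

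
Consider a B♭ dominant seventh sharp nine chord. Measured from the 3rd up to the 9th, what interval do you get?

major seventh

The chord tones of B♭7#9 are B♭-D-F-A♭-C♯.
3rd = D; 9th = C♯.
Counting 7 letters and 11 half steps from D gives a major seventh.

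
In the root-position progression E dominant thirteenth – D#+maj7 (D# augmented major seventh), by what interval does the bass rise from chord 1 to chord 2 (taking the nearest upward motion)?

major seventh

The roots are E and D#.
From E to D# is 11 semitones, exactly the major seventh.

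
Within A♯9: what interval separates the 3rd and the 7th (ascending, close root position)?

diminished fifth

A♯ dominant ninth: A♯, C𝄪, E♯, G♯, B♯.
So we need the interval from C𝄪 up to G♯.
5 letter names make it a fifth; at 6 semitones (a half step narrower than perfect) the quality is diminished.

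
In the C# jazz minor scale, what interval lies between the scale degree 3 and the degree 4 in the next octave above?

major ninth

Spelling the C# jazz minor scale: C# D# E F# G# A# B#.
That puts E below F#.
Counting 9 letters and 14 half steps from E gives a major ninth.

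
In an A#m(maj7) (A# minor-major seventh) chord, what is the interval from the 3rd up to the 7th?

The chord tones of A#m(maj7) are A#–C#–E#–G##.
3rd = C#; 7th = G##.
C# up to G## is 8 semitones, a half step wider than a perfect fifth, so the interval is augmented.

augmented fifth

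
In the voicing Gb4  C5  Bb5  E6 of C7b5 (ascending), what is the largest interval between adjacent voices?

m7

Adjacent intervals: Gb4→C5 = augmented fourth; C5→Bb5 = minor seventh; Bb5→E6 = augmented fourth.
The largest is C5 to Bb5, a minor seventh (10 semitones).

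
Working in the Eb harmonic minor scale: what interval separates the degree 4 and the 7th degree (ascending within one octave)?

A4

The scale runs Eb F Gb Ab Bb Cb D.
So we need the interval from Ab up to D.
From Ab to D: 6 semitones over a fourth = augmented.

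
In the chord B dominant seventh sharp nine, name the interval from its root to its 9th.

B7#9 is spelled B-D♯-F♯-A-C𝄪.
The root is B and the 9th is C𝄪.
From B to C𝄪: 15 semitones over a ninth = augmented.

augmented 9th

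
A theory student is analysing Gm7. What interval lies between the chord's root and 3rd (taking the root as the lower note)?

minor third

Spelling the chord: G, B♭, D, F.
That puts G below B♭.
3 letter names make it a third; at 3 semitones (a half step narrower than major) the quality is minor.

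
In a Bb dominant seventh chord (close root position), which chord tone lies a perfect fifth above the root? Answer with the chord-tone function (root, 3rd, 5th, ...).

The chord tones of Bb7 are Bb-D-F-Ab.
The root is Bb. A perfect fifth above Bb is F.
F is the chord's 5th.

5th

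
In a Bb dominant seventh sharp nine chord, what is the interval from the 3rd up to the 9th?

The chord tones of Bb dominant seventh sharp nine are Bb-D-F-Ab-C#.
That puts D below C#.
Counting 7 letters and 11 half steps from D gives a major seventh.

major seventh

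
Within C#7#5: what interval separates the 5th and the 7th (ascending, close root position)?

diminished third

C# augmented seventh is spelled C# E# G## B.
That puts G## below B.
G## up to B is 2 semitones, a whole step narrower than a major third, so the interval is diminished.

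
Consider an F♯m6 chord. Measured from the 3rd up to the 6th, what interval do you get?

augmented fourth

The chord tones of F♯ minor sixth are F♯ A C♯ D♯.
So we need the interval from A up to D♯.
4 letter names make it a fourth; at 6 semitones (a half step wider than perfect) the quality is augmented.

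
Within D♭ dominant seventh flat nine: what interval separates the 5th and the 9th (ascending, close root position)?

The chord tones of D♭ dominant seventh flat nine are D♭, F, A♭, C♭, E𝄫.
5th = A♭; 9th = E𝄫.
A♭ up to E𝄫 is 6 semitones, a half step narrower than a perfect fifth, so the interval is diminished.

diminished fifth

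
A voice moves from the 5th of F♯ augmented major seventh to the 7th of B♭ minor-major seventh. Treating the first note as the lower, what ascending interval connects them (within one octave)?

diminished 6th

F♯ augmented major seventh has C𝄪 as its 5th, and B♭ minor-major seventh has A as its 7th.
6 letter names make it a sixth; at 7 semitones (a whole step narrower than major) the quality is diminished.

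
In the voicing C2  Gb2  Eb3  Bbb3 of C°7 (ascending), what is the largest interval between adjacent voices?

Adjacent intervals: C2→Gb2 = diminished fifth; Gb2→Eb3 = major sixth; Eb3→Bbb3 = diminished fifth.
The largest is Gb2 to Eb3, a major sixth (9 semitones).

M6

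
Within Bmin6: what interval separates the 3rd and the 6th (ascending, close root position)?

augmented 4th

The chord tones of B minor sixth are B-D-F#-G#.
The 3rd is D and the 6th is G#.
D up to G# is 6 semitones, a half step wider than a perfect fourth, so the interval is augmented.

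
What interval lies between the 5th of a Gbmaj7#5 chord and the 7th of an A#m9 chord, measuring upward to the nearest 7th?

The 5th of Gbmaj7#5 is D; the 7th of A#m9 is G#.
From D to G#: 6 semitones over a fourth = augmented.

A4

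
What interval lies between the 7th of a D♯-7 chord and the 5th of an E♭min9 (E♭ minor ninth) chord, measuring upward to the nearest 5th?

diminished seventh

D♯-7 has C♯ as its 7th, and E♭min9 (E♭ minor ninth) has B♭ as its 5th.
From C♯ to B♭: 9 semitones over a seventh = diminished.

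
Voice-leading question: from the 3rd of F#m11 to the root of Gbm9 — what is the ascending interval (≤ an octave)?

diminished seventh

F#m11 has A as its 3rd, and Gbm9 has Gb as its root.
From A to Gb: 9 semitones over a seventh = diminished.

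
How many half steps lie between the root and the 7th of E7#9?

10

The chord tones of E7#9 (E dominant seventh sharp nine) are E–G#–B–D–F##.
E to D is a minor seventh: 10 semitones.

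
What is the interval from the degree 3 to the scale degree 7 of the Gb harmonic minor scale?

augmented fifth

The scale runs Gb Ab Bbb Cb Db Ebb F.
So we need the interval from Bbb up to F.
5 letter names make it a fifth; at 8 semitones (a half step wider than perfect) the quality is augmented.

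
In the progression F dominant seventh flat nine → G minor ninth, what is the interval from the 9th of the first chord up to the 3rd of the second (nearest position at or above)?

major third

The 9th of F dominant seventh flat nine is Gb; the 3rd of G minor ninth is Bb.
From Gb to Bb is 4 semitones, exactly the major third.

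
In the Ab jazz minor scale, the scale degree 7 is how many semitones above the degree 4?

The scale is Ab Bb Cb Db Eb F G.
Db up to G is an augmented fourth — 6 semitones.

6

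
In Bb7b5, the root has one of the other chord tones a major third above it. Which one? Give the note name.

The chord tones of Bb dominant seventh flat five are Bb–D–Fb–Ab.
The root is Bb. A major third above Bb is D.
D is the chord's 3rd.

D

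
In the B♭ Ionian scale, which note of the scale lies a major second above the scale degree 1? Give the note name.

C

The scale is B♭ C D E♭ F G A.
The scale degree 1 is B♭; a major second above that is C — scale degree 2.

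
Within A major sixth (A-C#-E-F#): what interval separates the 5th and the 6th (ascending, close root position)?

That puts E below F#.
E up to F# spans 2 letter names and 2 semitones — a major second.

major 2nd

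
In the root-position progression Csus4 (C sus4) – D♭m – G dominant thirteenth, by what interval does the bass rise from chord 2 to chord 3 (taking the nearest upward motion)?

The roots are D♭ and G.
4 letter names make it a fourth; at 6 semitones (a half step wider than perfect) the quality is augmented.

augmented fourth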